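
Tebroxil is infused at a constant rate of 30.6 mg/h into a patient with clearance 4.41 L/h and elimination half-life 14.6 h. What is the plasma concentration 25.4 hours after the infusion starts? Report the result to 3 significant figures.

Css = rate / CL = 30.6 / 4.41 = 6.939 µg/mL
k = ln 2 / 14.6 = 0.04748 h⁻¹
C(t) = Css (1 − e^(−kt)) = 6.939 × (1 − e^(−1.206)) = 6.939 × 0.7006 ≈ 4.86 µg/mL

4.86 µg/mL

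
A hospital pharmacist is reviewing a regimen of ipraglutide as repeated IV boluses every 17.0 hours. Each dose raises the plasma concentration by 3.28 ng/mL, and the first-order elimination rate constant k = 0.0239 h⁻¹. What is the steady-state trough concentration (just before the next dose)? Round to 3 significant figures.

Fraction remaining after one interval: e^(−kτ) = e^(−0.02390 × 17.0) = 0.6661
R = 1 / (1 − 0.6661) = 2.995
Css,max = 3.28 × 2.995 = 9.824 ng/mL
Css,min = Css,max × e^(−kτ) = 9.824 × 0.6661 ≈ 6.54 ng/mL

6.54 ng/mL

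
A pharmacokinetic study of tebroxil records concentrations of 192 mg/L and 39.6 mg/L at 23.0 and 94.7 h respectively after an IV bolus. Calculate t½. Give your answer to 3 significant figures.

k = ln(C₁/C₂) / (t₂ − t₁) = ln(192/39.6) / (94.7 − 23.0)
  = 1.579 / 71.70 = 0.02202 h⁻¹
t½ = ln 2 / k = ln 2 / 0.02202 ≈ 31.5 hours

31.5 hours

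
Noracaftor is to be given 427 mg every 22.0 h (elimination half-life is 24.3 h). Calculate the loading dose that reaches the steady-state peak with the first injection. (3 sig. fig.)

k = ln 2 / 24.3 = 0.02852 h⁻¹
Accumulation ratio R = 1 / (1 − e^(−kτ)) = 1 / (1 − e^(−0.02852×22.0)) = 1 / (1 − 0.5339) = 2.145
Loading dose = maintenance dose × R = 427 × 2.145 ≈ 916 mg

916 mg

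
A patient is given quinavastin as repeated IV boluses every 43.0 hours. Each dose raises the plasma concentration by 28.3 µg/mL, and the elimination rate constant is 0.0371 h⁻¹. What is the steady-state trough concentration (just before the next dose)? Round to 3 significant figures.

Fraction remaining after one interval: e^(−kτ) = e^(−0.03710 × 43.0) = 0.2028
R = 1 / (1 − 0.2028) = 1.254
Css,max = 28.3 × 1.254 = 35.50 µg/mL
Css,min = Css,max × e^(−kτ) = 35.50 × 0.2028 ≈ 7.20 µg/mL

7.20 µg/mL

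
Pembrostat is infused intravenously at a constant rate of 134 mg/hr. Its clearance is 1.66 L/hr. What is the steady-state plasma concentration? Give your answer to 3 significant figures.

Css = infusion rate / CL = 134 / 1.66 ≈ 80.7 mg/L

80.7 mg/L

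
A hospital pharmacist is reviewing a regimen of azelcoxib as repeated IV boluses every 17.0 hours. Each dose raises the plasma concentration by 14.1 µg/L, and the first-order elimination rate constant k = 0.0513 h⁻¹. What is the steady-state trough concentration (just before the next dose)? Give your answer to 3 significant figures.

Fraction remaining after one interval: e^(−kτ) = e^(−0.05130 × 17.0) = 0.4181
R = 1 / (1 − 0.4181) = 1.718
Css,max = 14.1 × 1.718 = 24.23 µg/L
Css,min = Css,max × e^(−kτ) = 24.23 × 0.4181 ≈ 10.1 µg/L

10.1 µg/L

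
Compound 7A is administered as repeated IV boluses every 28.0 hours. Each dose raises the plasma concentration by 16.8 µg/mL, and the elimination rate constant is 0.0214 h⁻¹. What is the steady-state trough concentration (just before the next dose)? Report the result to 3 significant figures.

Fraction remaining after one interval: e^(−kτ) = e^(−0.02140 × 28.0) = 0.5493
R = 1 / (1 − 0.5493) = 2.219
Css,max = 16.8 × 2.219 = 37.27 µg/mL
Css,min = Css,max × e^(−kτ) = 37.27 × 0.5493 ≈ 20.5 µg/mL

20.5 µg/mL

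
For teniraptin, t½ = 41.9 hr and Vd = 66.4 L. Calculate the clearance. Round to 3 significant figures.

1.10 L/hr

k = ln 2 / t½ = ln 2 / 41.9 = 0.01654 hr⁻¹
CL = k · V = 0.01654 × 66.4 ≈ 1.10 L/hr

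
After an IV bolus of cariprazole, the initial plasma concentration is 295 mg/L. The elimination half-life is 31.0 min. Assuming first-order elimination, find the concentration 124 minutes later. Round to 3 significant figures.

18.4 mg/L

k = ln 2 / 31.0 = 0.02236 min⁻¹
124 min is 4.000 half-lives, so C = 295 × (1/2)^4.000 = 295 × 0.06250 ≈ 18.4 mg/L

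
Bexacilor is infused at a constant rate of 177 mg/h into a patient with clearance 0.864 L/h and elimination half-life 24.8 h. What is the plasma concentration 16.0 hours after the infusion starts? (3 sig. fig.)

73.9 µg/mL

Css = rate / CL = 177 / 0.864 = 204.9 µg/mL
k = ln 2 / 24.8 = 0.02795 h⁻¹
C(t) = Css (1 − e^(−kt)) = 204.9 × (1 − e^(−0.4472)) = 204.9 × 0.3606 ≈ 73.9 µg/mL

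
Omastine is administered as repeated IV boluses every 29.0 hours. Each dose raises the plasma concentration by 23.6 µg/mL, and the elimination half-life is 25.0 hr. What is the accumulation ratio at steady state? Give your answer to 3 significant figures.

1.81

k = ln 2 / 25.0 = 0.02773 hr⁻¹
Fraction remaining after one interval: e^(−kτ) = e^(−0.02773 × 29.0) = 0.4475
R = 1 / (1 − 0.4475) = 1 / 0.5525 ≈ 1.81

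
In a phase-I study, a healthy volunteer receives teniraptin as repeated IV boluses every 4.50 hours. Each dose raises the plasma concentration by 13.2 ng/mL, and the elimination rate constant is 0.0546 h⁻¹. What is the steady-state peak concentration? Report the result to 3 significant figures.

60.6 ng/mL

Fraction remaining after one interval: e^(−kτ) = e^(−0.05460 × 4.50) = 0.7822
R = 1 / (1 − 0.7822) = 4.590
Css,max = 13.2 × 4.590 ≈ 60.6 ng/mL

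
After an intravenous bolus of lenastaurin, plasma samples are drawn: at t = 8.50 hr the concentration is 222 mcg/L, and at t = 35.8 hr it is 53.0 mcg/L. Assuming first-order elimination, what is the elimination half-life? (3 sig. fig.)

k = ln(C₁/C₂) / (t₂ − t₁) = ln(222/53.0) / (35.8 − 8.50)
  = 1.432 / 27.30 = 0.05247 hr⁻¹
t½ = ln 2 / k = ln 2 / 0.05247 ≈ 13.2 hours

13.2 hours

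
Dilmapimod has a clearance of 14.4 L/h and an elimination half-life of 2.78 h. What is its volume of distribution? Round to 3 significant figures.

57.8 L

k = ln 2 / t½ = ln 2 / 2.78 = 0.2493 h⁻¹
V = CL / k = 14.4 / 0.2493 ≈ 57.8 L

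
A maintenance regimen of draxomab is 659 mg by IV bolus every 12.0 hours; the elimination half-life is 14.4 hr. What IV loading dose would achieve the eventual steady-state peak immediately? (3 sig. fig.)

1500 mg

k = ln 2 / 14.4 = 0.04814 hr⁻¹
Accumulation ratio R = 1 / (1 − e^(−kτ)) = 1 / (1 − e^(−0.04814×12.0)) = 1 / (1 − 0.5612) = 2.279
Loading dose = maintenance dose × R = 659 × 2.279 ≈ 1500 mg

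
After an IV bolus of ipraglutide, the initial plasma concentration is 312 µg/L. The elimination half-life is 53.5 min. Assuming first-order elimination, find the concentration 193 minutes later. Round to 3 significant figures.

25.6 µg/L

k = ln 2 / 53.5 = 0.01296 min⁻¹
193 min is 3.607 half-lives, so C = 312 × (1/2)^3.607 = 312 × 0.08204 ≈ 25.6 µg/L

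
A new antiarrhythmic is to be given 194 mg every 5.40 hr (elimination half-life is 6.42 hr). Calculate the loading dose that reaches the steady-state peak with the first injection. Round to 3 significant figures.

k = ln 2 / 6.42 = 0.1080 hr⁻¹
Accumulation ratio R = 1 / (1 − e^(−kτ)) = 1 / (1 − e^(−0.1080×5.40)) = 1 / (1 − 0.5582) = 2.264
Loading dose = maintenance dose × R = 194 × 2.264 ≈ 439 mg

439 mg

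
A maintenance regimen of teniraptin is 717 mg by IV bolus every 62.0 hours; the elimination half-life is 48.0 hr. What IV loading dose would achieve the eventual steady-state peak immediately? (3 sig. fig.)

k = ln 2 / 48.0 = 0.01444 hr⁻¹
Accumulation ratio R = 1 / (1 − e^(−kτ)) = 1 / (1 − e^(−0.01444×62.0)) = 1 / (1 − 0.4085) = 1.691
Loading dose = maintenance dose × R = 717 × 1.691 ≈ 1210 mg

1210 mg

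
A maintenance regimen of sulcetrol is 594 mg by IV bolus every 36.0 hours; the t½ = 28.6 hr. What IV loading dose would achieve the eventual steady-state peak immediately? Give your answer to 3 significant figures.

k = ln 2 / 28.6 = 0.02424 hr⁻¹
Accumulation ratio R = 1 / (1 − e^(−kτ)) = 1 / (1 − e^(−0.02424×36.0)) = 1 / (1 − 0.4179) = 1.718
Loading dose = maintenance dose × R = 594 × 1.718 ≈ 1020 mg

1020 mg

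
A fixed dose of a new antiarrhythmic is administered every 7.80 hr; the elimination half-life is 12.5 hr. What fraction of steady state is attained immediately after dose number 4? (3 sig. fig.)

0.823

k = ln 2 / 12.5 = 0.05545 hr⁻¹
f_n = 1 − e^(−nkτ) = 1 − e^(−4 × 0.05545 × 7.80) = 1 − e^(−1.730) = 1 − 0.1773 ≈ 0.823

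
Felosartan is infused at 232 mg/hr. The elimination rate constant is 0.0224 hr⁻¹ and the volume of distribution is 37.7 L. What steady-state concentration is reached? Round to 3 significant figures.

CL = k · V = 0.0224 × 37.7 = 0.8445 L/hr
Css = rate / CL = 232 / 0.8445 ≈ 275 mg/L

275 mg/L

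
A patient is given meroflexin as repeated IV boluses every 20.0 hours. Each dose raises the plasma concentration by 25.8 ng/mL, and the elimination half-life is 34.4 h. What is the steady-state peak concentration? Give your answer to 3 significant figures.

77.8 ng/mL

k = ln 2 / 34.4 = 0.02015 h⁻¹
Fraction remaining after one interval: e^(−kτ) = e^(−0.02015 × 20.0) = 0.6683
R = 1 / (1 − 0.6683) = 3.015
Css,max = 25.8 × 3.015 ≈ 77.8 ng/mL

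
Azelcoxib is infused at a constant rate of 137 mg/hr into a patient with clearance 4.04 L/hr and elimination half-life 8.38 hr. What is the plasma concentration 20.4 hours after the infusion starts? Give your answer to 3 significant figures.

Css = rate / CL = 137 / 4.04 = 33.91 µg/mL
k = ln 2 / 8.38 = 0.08271 hr⁻¹
C(t) = Css (1 − e^(−kt)) = 33.91 × (1 − e^(−1.687)) = 33.91 × 0.8150 ≈ 27.6 µg/mL

27.6 µg/mL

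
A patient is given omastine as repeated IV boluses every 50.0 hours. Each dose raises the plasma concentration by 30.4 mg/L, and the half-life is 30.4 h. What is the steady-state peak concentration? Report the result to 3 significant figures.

k = ln 2 / 30.4 = 0.02280 h⁻¹
Fraction remaining after one interval: e^(−kτ) = e^(−0.02280 × 50.0) = 0.3198
R = 1 / (1 − 0.3198) = 1.470
Css,max = 30.4 × 1.470 ≈ 44.7 mg/L

44.7 mg/L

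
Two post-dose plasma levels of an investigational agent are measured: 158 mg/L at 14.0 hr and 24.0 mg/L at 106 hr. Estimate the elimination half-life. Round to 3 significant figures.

k = ln(C₁/C₂) / (t₂ − t₁) = ln(158/24.0) / (106 − 14.0)
  = 1.885 / 92.00 = 0.02048 hr⁻¹
t½ = ln 2 / k = ln 2 / 0.02048 ≈ 33.8 hours

33.8 hours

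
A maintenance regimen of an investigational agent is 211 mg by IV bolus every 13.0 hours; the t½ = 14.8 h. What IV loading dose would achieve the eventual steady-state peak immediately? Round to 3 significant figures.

k = ln 2 / 14.8 = 0.04683 h⁻¹
Accumulation ratio R = 1 / (1 − e^(−kτ)) = 1 / (1 − e^(−0.04683×13.0)) = 1 / (1 − 0.5440) = 2.193
Loading dose = maintenance dose × R = 211 × 2.193 ≈ 463 mg

463 mg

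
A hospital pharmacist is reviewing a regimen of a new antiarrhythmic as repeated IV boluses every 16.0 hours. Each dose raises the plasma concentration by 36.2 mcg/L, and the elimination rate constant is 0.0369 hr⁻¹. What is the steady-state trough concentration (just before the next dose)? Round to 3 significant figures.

45.0 mcg/L

Fraction remaining after one interval: e^(−kτ) = e^(−0.03690 × 16.0) = 0.5541
R = 1 / (1 − 0.5541) = 2.243
Css,max = 36.2 × 2.243 = 81.19 mcg/L
Css,min = Css,max × e^(−kτ) = 81.19 × 0.5541 ≈ 45.0 mcg/L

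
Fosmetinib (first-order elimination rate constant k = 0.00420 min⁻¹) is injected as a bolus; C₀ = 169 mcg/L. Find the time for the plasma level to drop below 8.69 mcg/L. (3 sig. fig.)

C(t) = C₀ e^(−kt)  ⇒  t = ln(C₀/C) / k
t = ln(169/8.69) / 0.004200 = 2.968 / 0.004200 ≈ 707 minutes

707 minutes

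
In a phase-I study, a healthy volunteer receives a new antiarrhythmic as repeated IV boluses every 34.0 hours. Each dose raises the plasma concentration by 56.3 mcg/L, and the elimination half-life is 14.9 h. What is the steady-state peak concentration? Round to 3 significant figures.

70.9 mcg/L

k = ln 2 / 14.9 = 0.04652 h⁻¹
Fraction remaining after one interval: e^(−kτ) = e^(−0.04652 × 34.0) = 0.2056
R = 1 / (1 − 0.2056) = 1.259
Css,max = 56.3 × 1.259 ≈ 70.9 mcg/L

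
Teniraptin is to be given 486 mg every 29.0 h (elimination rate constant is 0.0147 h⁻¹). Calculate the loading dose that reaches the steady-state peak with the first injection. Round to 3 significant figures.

1400 mg

Accumulation ratio R = 1 / (1 − e^(−kτ)) = 1 / (1 − e^(−0.01470×29.0)) = 1 / (1 − 0.6529) = 2.881
Loading dose = maintenance dose × R = 486 × 2.881 ≈ 1400 mg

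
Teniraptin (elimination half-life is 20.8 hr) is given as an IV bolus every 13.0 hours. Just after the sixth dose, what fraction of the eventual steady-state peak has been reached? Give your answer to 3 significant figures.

k = ln 2 / 20.8 = 0.03332 hr⁻¹
f_n = 1 − e^(−nkτ) = 1 − e^(−6 × 0.03332 × 13.0) = 1 − e^(−2.599) = 1 − 0.07433 ≈ 0.926

0.926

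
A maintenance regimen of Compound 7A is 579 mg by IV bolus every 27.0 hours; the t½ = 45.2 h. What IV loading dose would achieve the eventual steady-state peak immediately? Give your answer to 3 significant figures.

1710 mg

k = ln 2 / 45.2 = 0.01534 h⁻¹
Accumulation ratio R = 1 / (1 − e^(−kτ)) = 1 / (1 − e^(−0.01534×27.0)) = 1 / (1 − 0.6610) = 2.950
Loading dose = maintenance dose × R = 579 × 2.950 ≈ 1710 mg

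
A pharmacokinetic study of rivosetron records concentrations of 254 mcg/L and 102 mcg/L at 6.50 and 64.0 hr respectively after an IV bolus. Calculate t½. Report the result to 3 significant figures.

43.7 hours

k = ln(C₁/C₂) / (t₂ − t₁) = ln(254/102) / (64.0 − 6.50)
  = 0.9124 / 57.50 = 0.01587 hr⁻¹
t½ = ln 2 / k = ln 2 / 0.01587 ≈ 43.7 hours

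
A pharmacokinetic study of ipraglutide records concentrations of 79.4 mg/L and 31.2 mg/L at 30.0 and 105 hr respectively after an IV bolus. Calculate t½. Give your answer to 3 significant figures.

55.7 hours

k = ln(C₁/C₂) / (t₂ − t₁) = ln(79.4/31.2) / (105 − 30.0)
  = 0.9341 / 75.00 = 0.01245 hr⁻¹
t½ = ln 2 / k = ln 2 / 0.01245 ≈ 55.7 hours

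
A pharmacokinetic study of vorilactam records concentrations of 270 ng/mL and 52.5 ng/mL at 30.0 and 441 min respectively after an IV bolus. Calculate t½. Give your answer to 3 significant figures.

174 minutes

k = ln(C₁/C₂) / (t₂ − t₁) = ln(270/52.5) / (441 − 30.0)
  = 1.638 / 411.0 = 0.003984 min⁻¹
t½ = ln 2 / k = ln 2 / 0.003984 ≈ 174 minutes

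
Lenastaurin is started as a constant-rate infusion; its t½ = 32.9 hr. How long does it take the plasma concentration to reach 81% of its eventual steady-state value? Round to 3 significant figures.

k = ln 2 / 32.9 = 0.02107 hr⁻¹
f = 1 − e^(−kt)  ⇒  t = −ln(1 − f) / k
t = −ln(1 − 0.81) / 0.02107 = 1.661 / 0.02107 ≈ 78.8 hours

78.8 hours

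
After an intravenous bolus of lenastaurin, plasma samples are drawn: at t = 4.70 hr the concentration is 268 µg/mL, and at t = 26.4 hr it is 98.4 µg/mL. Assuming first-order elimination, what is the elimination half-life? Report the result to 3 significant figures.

15.0 hours

k = ln(C₁/C₂) / (t₂ − t₁) = ln(268/98.4) / (26.4 − 4.70)
  = 1.002 / 21.70 = 0.04617 hr⁻¹
t½ = ln 2 / k = ln 2 / 0.04617 ≈ 15.0 hours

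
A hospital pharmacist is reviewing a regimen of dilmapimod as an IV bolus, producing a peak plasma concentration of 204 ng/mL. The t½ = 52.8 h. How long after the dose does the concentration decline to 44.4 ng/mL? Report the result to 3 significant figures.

k = ln 2 / 52.8 = 0.01313 h⁻¹
C(t) = C₀ e^(−kt)  ⇒  t = ln(C₀/C) / k
t = ln(204/44.4) / 0.01313 = 1.525 / 0.01313 ≈ 116 hours

116 hours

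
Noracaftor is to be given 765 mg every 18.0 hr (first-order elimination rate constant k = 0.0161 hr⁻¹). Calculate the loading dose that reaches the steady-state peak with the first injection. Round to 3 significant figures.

3040 mg

Accumulation ratio R = 1 / (1 − e^(−kτ)) = 1 / (1 − e^(−0.01610×18.0)) = 1 / (1 − 0.7484) = 3.975
Loading dose = maintenance dose × R = 765 × 3.975 ≈ 3040 mg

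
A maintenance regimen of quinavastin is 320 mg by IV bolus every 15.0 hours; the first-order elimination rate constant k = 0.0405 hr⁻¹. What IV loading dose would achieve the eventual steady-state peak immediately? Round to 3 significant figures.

Accumulation ratio R = 1 / (1 − e^(−kτ)) = 1 / (1 − e^(−0.04050×15.0)) = 1 / (1 − 0.5447) = 2.196
Loading dose = maintenance dose × R = 320 × 2.196 ≈ 703 mg

703 mg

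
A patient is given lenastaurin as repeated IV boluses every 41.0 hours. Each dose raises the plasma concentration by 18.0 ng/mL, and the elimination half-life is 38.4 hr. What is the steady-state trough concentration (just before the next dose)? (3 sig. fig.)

16.4 ng/mL

k = ln 2 / 38.4 = 0.01805 hr⁻¹
Fraction remaining after one interval: e^(−kτ) = e^(−0.01805 × 41.0) = 0.4771
R = 1 / (1 − 0.4771) = 1.912
Css,max = 18.0 × 1.912 = 34.42 ng/mL
Css,min = Css,max × e^(−kτ) = 34.42 × 0.4771 ≈ 16.4 ng/mL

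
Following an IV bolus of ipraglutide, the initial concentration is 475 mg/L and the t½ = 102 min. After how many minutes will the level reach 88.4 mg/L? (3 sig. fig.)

247 minutes

k = ln 2 / 102 = 0.006796 min⁻¹
C(t) = C₀ e^(−kt)  ⇒  t = ln(C₀/C) / k
t = ln(475/88.4) / 0.006796 = 1.681 / 0.006796 ≈ 247 minutes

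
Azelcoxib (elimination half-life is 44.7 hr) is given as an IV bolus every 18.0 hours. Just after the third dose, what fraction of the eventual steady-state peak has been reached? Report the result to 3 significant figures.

0.567

k = ln 2 / 44.7 = 0.01551 hr⁻¹
f_n = 1 − e^(−nkτ) = 1 − e^(−3 × 0.01551 × 18.0) = 1 − e^(−0.8374) = 1 − 0.4329 ≈ 0.567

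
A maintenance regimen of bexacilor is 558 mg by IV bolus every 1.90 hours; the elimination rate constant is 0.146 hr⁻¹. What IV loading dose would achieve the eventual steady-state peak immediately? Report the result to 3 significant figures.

2300 mg

Accumulation ratio R = 1 / (1 − e^(−kτ)) = 1 / (1 − e^(−0.1460×1.90)) = 1 / (1 − 0.7578) = 4.128
Loading dose = maintenance dose × R = 558 × 4.128 ≈ 2300 mg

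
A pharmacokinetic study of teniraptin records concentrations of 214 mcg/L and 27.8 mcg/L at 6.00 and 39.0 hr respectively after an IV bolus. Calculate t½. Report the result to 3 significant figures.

k = ln(C₁/C₂) / (t₂ − t₁) = ln(214/27.8) / (39.0 − 6.00)
  = 2.041 / 33.00 = 0.06185 hr⁻¹
t½ = ln 2 / k = ln 2 / 0.06185 ≈ 11.2 hours

11.2 hours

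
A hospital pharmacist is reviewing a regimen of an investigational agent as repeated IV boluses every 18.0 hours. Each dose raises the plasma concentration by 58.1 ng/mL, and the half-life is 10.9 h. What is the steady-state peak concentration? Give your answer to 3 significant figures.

k = ln 2 / 10.9 = 0.06359 h⁻¹
Fraction remaining after one interval: e^(−kτ) = e^(−0.06359 × 18.0) = 0.3183
R = 1 / (1 − 0.3183) = 1.467
Css,max = 58.1 × 1.467 ≈ 85.2 ng/mL

85.2 ng/mL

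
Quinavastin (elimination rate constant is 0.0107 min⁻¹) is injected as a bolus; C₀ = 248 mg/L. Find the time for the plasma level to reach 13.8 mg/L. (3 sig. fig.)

270 minutes

C(t) = C₀ e^(−kt)  ⇒  t = ln(C₀/C) / k
t = ln(248/13.8) / 0.01070 = 2.889 / 0.01070 ≈ 270 minutes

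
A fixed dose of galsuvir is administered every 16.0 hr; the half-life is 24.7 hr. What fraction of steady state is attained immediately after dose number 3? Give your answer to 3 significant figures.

0.740

k = ln 2 / 24.7 = 0.02806 hr⁻¹
f_n = 1 − e^(−nkτ) = 1 − e^(−3 × 0.02806 × 16.0) = 1 − e^(−1.347) = 1 − 0.2600 ≈ 0.740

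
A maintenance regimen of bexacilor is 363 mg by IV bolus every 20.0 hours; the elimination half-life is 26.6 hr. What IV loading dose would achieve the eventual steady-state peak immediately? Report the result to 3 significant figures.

894 mg

k = ln 2 / 26.6 = 0.02606 hr⁻¹
Accumulation ratio R = 1 / (1 − e^(−kτ)) = 1 / (1 − e^(−0.02606×20.0)) = 1 / (1 − 0.5938) = 2.462
Loading dose = maintenance dose × R = 363 × 2.462 ≈ 894 mg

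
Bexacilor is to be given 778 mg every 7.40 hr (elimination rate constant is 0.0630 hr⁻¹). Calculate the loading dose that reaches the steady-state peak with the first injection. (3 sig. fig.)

Accumulation ratio R = 1 / (1 − e^(−kτ)) = 1 / (1 − e^(−0.06300×7.40)) = 1 / (1 − 0.6274) = 2.684
Loading dose = maintenance dose × R = 778 × 2.684 ≈ 2090 mg

2090 mg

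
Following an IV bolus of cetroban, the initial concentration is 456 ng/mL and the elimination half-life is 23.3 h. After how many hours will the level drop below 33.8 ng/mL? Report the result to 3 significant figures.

k = ln 2 / 23.3 = 0.02975 h⁻¹
C(t) = C₀ e^(−kt)  ⇒  t = ln(C₀/C) / k
t = ln(456/33.8) / 0.02975 = 2.602 / 0.02975 ≈ 87.5 hours

87.5 hours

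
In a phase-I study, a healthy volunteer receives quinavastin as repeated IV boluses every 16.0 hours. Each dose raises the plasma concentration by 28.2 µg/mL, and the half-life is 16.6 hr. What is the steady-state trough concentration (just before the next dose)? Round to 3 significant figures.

29.7 µg/mL

k = ln 2 / 16.6 = 0.04176 hr⁻¹
Fraction remaining after one interval: e^(−kτ) = e^(−0.04176 × 16.0) = 0.5127
R = 1 / (1 − 0.5127) = 2.052
Css,max = 28.2 × 2.052 = 57.87 µg/mL
Css,min = Css,max × e^(−kτ) = 57.87 × 0.5127 ≈ 29.7 µg/mL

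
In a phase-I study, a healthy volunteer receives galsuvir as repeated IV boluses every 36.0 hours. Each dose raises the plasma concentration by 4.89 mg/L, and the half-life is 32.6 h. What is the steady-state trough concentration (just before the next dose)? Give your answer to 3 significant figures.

4.25 mg/L

k = ln 2 / 32.6 = 0.02126 h⁻¹
Fraction remaining after one interval: e^(−kτ) = e^(−0.02126 × 36.0) = 0.4651
R = 1 / (1 − 0.4651) = 1.870
Css,max = 4.89 × 1.870 = 9.142 mg/L
Css,min = Css,max × e^(−kτ) = 9.142 × 0.4651 ≈ 4.25 mg/L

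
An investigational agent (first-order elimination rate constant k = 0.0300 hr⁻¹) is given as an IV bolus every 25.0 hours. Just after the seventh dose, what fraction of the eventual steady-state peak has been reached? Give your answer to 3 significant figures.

0.995

f_n = 1 − e^(−nkτ) = 1 − e^(−7 × 0.03000 × 25.0) = 1 − e^(−5.250) = 1 − 0.005248 ≈ 0.995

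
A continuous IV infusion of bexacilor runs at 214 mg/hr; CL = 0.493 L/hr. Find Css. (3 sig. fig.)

Css = infusion rate / CL = 214 / 0.493 ≈ 434 mg/L

434 mg/L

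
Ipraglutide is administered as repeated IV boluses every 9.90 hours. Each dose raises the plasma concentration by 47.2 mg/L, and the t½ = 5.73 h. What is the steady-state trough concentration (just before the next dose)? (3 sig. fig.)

k = ln 2 / 5.73 = 0.1210 h⁻¹
Fraction remaining after one interval: e^(−kτ) = e^(−0.1210 × 9.90) = 0.3019
R = 1 / (1 − 0.3019) = 1.433
Css,max = 47.2 × 1.433 = 67.61 mg/L
Css,min = Css,max × e^(−kτ) = 67.61 × 0.3019 ≈ 20.4 mg/L

20.4 mg/L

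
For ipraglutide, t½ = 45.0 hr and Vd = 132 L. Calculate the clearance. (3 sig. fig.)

2.03 L/hr

k = ln 2 / t½ = ln 2 / 45.0 = 0.01540 hr⁻¹
CL = k · V = 0.01540 × 132 ≈ 2.03 L/hr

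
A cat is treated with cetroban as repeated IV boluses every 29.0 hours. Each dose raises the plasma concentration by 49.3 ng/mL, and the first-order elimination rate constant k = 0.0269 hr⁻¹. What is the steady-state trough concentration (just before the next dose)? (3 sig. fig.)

41.7 ng/mL

Fraction remaining after one interval: e^(−kτ) = e^(−0.02690 × 29.0) = 0.4584
R = 1 / (1 − 0.4584) = 1.846
Css,max = 49.3 × 1.846 = 91.02 ng/mL
Css,min = Css,max × e^(−kτ) = 91.02 × 0.4584 ≈ 41.7 ng/mL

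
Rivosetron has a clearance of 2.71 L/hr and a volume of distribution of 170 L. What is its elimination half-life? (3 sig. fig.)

k = CL / V = 2.71 / 170 = 0.01594 hr⁻¹
t½ = ln 2 / k = ln 2 / 0.01594 ≈ 43.5 hours

43.5 hours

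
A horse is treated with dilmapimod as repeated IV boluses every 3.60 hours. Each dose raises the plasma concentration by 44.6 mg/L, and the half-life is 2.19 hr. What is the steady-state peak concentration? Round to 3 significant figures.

k = ln 2 / 2.19 = 0.3165 hr⁻¹
Fraction remaining after one interval: e^(−kτ) = e^(−0.3165 × 3.60) = 0.3200
R = 1 / (1 − 0.3200) = 1.471
Css,max = 44.6 × 1.471 ≈ 65.6 mg/L

65.6 mg/L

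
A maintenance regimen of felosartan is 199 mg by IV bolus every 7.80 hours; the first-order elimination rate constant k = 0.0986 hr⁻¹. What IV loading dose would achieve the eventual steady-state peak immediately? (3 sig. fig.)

371 mg

Accumulation ratio R = 1 / (1 − e^(−kτ)) = 1 / (1 − e^(−0.09860×7.80)) = 1 / (1 − 0.4634) = 1.864
Loading dose = maintenance dose × R = 199 × 1.864 ≈ 371 mg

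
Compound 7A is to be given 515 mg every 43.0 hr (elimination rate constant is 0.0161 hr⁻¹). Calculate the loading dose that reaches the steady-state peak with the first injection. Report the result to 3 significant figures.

1030 mg

Accumulation ratio R = 1 / (1 − e^(−kτ)) = 1 / (1 − e^(−0.01610×43.0)) = 1 / (1 − 0.5004) = 2.002
Loading dose = maintenance dose × R = 515 × 2.002 ≈ 1030 mg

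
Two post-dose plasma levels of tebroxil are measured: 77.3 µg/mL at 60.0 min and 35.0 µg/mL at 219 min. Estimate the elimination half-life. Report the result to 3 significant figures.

139 minutes

k = ln(C₁/C₂) / (t₂ − t₁) = ln(77.3/35.0) / (219 − 60.0)
  = 0.7923 / 159.0 = 0.004983 min⁻¹
t½ = ln 2 / k = ln 2 / 0.004983 ≈ 139 minutes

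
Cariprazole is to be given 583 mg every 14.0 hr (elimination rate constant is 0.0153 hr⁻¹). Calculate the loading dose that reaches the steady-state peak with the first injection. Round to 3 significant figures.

Accumulation ratio R = 1 / (1 − e^(−kτ)) = 1 / (1 − e^(−0.01530×14.0)) = 1 / (1 − 0.8072) = 5.186
Loading dose = maintenance dose × R = 583 × 5.186 ≈ 3020 mg

3020 mg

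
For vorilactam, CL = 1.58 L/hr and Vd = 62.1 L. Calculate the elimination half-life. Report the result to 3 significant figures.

k = CL / V = 1.58 / 62.1 = 0.02544 hr⁻¹
t½ = ln 2 / k = ln 2 / 0.02544 ≈ 27.2 hours

27.2 hours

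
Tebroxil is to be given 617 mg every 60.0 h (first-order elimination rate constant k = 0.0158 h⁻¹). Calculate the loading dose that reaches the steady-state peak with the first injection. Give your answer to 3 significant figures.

Accumulation ratio R = 1 / (1 − e^(−kτ)) = 1 / (1 − e^(−0.01580×60.0)) = 1 / (1 − 0.3875) = 1.633
Loading dose = maintenance dose × R = 617 × 1.633 ≈ 1010 mg

1010 mg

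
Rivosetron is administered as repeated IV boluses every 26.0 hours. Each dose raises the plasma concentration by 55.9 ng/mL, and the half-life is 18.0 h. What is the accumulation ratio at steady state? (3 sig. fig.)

k = ln 2 / 18.0 = 0.03851 h⁻¹
Fraction remaining after one interval: e^(−kτ) = e^(−0.03851 × 26.0) = 0.3674
R = 1 / (1 − 0.3674) = 1 / 0.6326 ≈ 1.58

1.58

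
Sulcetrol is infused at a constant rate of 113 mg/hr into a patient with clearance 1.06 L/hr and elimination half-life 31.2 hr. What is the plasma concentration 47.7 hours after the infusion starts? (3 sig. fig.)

Css = rate / CL = 113 / 1.06 = 106.6 mg/L
k = ln 2 / 31.2 = 0.02222 hr⁻¹
C(t) = Css (1 − e^(−kt)) = 106.6 × (1 − e^(−1.060)) = 106.6 × 0.6534 ≈ 69.7 mg/L

69.7 mg/L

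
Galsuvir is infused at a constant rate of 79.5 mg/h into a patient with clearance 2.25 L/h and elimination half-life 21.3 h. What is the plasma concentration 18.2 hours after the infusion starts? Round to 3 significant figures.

Css = rate / CL = 79.5 / 2.25 = 35.33 mg/L
k = ln 2 / 21.3 = 0.03254 h⁻¹
C(t) = Css (1 − e^(−kt)) = 35.33 × (1 − e^(−0.5923)) = 35.33 × 0.4469 ≈ 15.8 mg/L

15.8 mg/L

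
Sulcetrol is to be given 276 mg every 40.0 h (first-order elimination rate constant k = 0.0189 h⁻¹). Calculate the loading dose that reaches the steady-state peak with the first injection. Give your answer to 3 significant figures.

520 mg

Accumulation ratio R = 1 / (1 − e^(−kτ)) = 1 / (1 − e^(−0.01890×40.0)) = 1 / (1 − 0.4695) = 1.885
Loading dose = maintenance dose × R = 276 × 1.885 ≈ 520 mg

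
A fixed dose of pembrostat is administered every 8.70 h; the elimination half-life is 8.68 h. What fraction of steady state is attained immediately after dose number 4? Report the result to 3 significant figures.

0.938

k = ln 2 / 8.68 = 0.07986 h⁻¹
f_n = 1 − e^(−nkτ) = 1 − e^(−4 × 0.07986 × 8.70) = 1 − e^(−2.779) = 1 − 0.06210 ≈ 0.938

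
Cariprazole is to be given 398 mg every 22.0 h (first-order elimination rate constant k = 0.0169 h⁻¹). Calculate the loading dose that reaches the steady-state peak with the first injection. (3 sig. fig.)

1280 mg

Accumulation ratio R = 1 / (1 − e^(−kτ)) = 1 / (1 − e^(−0.01690×22.0)) = 1 / (1 − 0.6895) = 3.221
Loading dose = maintenance dose × R = 398 × 3.221 ≈ 1280 mg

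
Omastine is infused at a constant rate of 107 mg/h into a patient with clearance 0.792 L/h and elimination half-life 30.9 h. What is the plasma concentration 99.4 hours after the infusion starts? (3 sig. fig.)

Css = rate / CL = 107 / 0.792 = 135.1 µg/mL
k = ln 2 / 30.9 = 0.02243 h⁻¹
C(t) = Css (1 − e^(−kt)) = 135.1 × (1 − e^(−2.230)) = 135.1 × 0.8924 ≈ 121 µg/mL

121 µg/mL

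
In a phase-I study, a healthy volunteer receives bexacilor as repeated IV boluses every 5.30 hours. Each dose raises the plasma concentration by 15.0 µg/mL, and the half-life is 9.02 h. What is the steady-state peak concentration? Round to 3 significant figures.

44.8 µg/mL

k = ln 2 / 9.02 = 0.07685 h⁻¹
Fraction remaining after one interval: e^(−kτ) = e^(−0.07685 × 5.30) = 0.6655
R = 1 / (1 − 0.6655) = 2.989
Css,max = 15.0 × 2.989 ≈ 44.8 µg/mL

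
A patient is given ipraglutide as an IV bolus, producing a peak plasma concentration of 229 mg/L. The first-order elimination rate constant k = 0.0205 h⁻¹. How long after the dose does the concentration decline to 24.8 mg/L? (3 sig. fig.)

108 hours

C(t) = C₀ e^(−kt)  ⇒  t = ln(C₀/C) / k
t = ln(229/24.8) / 0.02050 = 2.223 / 0.02050 ≈ 108 hours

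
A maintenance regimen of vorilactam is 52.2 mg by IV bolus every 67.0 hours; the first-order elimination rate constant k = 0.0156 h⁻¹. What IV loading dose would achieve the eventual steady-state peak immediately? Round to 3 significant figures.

80.5 mg

Accumulation ratio R = 1 / (1 − e^(−kτ)) = 1 / (1 − e^(−0.01560×67.0)) = 1 / (1 − 0.3516) = 1.542
Loading dose = maintenance dose × R = 52.2 × 1.542 ≈ 80.5 mg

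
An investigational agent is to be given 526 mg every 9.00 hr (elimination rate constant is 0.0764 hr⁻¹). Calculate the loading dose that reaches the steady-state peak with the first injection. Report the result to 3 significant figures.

1060 mg

Accumulation ratio R = 1 / (1 − e^(−kτ)) = 1 / (1 − e^(−0.07640×9.00)) = 1 / (1 − 0.5028) = 2.011
Loading dose = maintenance dose × R = 526 × 2.011 ≈ 1060 mg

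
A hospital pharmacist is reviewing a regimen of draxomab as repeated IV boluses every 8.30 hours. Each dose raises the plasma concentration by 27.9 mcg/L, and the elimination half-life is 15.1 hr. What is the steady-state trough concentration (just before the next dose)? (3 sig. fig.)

60.2 mcg/L

k = ln 2 / 15.1 = 0.04590 hr⁻¹
Fraction remaining after one interval: e^(−kτ) = e^(−0.04590 × 8.30) = 0.6832
R = 1 / (1 − 0.6832) = 3.156
Css,max = 27.9 × 3.156 = 88.06 mcg/L
Css,min = Css,max × e^(−kτ) = 88.06 × 0.6832 ≈ 60.2 mcg/L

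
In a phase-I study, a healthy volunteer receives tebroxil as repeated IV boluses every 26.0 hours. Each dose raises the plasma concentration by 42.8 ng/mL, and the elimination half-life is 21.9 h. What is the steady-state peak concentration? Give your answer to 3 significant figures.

76.3 ng/mL

k = ln 2 / 21.9 = 0.03165 h⁻¹
Fraction remaining after one interval: e^(−kτ) = e^(−0.03165 × 26.0) = 0.4391
R = 1 / (1 − 0.4391) = 1.783
Css,max = 42.8 × 1.783 ≈ 76.3 ng/mL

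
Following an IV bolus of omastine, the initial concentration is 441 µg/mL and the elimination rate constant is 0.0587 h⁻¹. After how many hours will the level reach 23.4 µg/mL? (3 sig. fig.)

50.0 hours

C(t) = C₀ e^(−kt)  ⇒  t = ln(C₀/C) / k
t = ln(441/23.4) / 0.05870 = 2.936 / 0.05870 ≈ 50.0 hours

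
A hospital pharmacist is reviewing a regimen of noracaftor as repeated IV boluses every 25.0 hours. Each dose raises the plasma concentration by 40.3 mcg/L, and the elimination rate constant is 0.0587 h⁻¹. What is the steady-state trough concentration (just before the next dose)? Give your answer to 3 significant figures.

12.1 mcg/L

Fraction remaining after one interval: e^(−kτ) = e^(−0.05870 × 25.0) = 0.2305
R = 1 / (1 − 0.2305) = 1.300
Css,max = 40.3 × 1.300 = 52.37 mcg/L
Css,min = Css,max × e^(−kτ) = 52.37 × 0.2305 ≈ 12.1 mcg/L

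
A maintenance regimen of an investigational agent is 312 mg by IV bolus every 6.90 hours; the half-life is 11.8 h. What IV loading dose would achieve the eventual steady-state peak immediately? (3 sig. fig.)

936 mg

k = ln 2 / 11.8 = 0.05874 h⁻¹
Accumulation ratio R = 1 / (1 − e^(−kτ)) = 1 / (1 − e^(−0.05874×6.90)) = 1 / (1 − 0.6668) = 3.001
Loading dose = maintenance dose × R = 312 × 3.001 ≈ 936 mg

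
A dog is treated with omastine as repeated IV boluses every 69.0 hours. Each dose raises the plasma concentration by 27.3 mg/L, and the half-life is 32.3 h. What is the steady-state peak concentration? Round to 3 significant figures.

k = ln 2 / 32.3 = 0.02146 h⁻¹
Fraction remaining after one interval: e^(−kτ) = e^(−0.02146 × 69.0) = 0.2275
R = 1 / (1 − 0.2275) = 1.294
Css,max = 27.3 × 1.294 ≈ 35.3 mg/L

35.3 mg/L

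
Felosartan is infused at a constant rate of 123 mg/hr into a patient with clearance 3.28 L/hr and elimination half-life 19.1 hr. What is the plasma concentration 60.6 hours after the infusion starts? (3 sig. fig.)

33.3 mg/L

Css = rate / CL = 123 / 3.28 = 37.50 mg/L
k = ln 2 / 19.1 = 0.03629 hr⁻¹
C(t) = Css (1 − e^(−kt)) = 37.50 × (1 − e^(−2.199)) = 37.50 × 0.8891 ≈ 33.3 mg/L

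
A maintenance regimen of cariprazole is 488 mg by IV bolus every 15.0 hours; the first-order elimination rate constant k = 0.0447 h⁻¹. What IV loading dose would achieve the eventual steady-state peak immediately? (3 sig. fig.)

999 mg

Accumulation ratio R = 1 / (1 − e^(−kτ)) = 1 / (1 − e^(−0.04470×15.0)) = 1 / (1 − 0.5115) = 2.047
Loading dose = maintenance dose × R = 488 × 2.047 ≈ 999 mg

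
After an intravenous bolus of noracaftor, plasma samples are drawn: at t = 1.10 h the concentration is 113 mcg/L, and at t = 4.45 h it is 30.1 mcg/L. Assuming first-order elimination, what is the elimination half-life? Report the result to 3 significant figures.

1.76 hours

k = ln(C₁/C₂) / (t₂ − t₁) = ln(113/30.1) / (4.45 − 1.10)
  = 1.323 / 3.350 = 0.3949 h⁻¹
t½ = ln 2 / k = ln 2 / 0.3949 ≈ 1.76 hours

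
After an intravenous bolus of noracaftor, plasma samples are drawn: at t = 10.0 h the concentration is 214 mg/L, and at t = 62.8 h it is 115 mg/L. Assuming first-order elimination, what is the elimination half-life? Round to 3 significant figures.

58.9 hours

k = ln(C₁/C₂) / (t₂ − t₁) = ln(214/115) / (62.8 − 10.0)
  = 0.6210 / 52.80 = 0.01176 h⁻¹
t½ = ln 2 / k = ln 2 / 0.01176 ≈ 58.9 hours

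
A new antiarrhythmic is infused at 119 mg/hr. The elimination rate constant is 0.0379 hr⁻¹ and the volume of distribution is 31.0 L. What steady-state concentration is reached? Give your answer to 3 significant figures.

CL = k · V = 0.0379 × 31.0 = 1.175 L/hr
Css = rate / CL = 119 / 1.175 ≈ 101 mg/L

101 mg/L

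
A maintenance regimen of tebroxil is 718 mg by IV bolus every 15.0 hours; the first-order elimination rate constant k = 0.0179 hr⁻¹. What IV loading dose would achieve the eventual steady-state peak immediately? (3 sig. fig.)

3050 mg

Accumulation ratio R = 1 / (1 − e^(−kτ)) = 1 / (1 − e^(−0.01790×15.0)) = 1 / (1 − 0.7645) = 4.247
Loading dose = maintenance dose × R = 718 × 4.247 ≈ 3050 mg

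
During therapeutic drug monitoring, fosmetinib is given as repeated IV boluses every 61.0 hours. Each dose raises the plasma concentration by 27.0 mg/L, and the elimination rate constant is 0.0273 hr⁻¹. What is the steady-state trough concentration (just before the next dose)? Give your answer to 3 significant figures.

Fraction remaining after one interval: e^(−kτ) = e^(−0.02730 × 61.0) = 0.1891
R = 1 / (1 − 0.1891) = 1.233
Css,max = 27.0 × 1.233 = 33.30 mg/L
Css,min = Css,max × e^(−kτ) = 33.30 × 0.1891 ≈ 6.30 mg/L

6.30 mg/L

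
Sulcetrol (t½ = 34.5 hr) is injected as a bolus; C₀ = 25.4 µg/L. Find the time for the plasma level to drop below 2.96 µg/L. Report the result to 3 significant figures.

107 hours

k = ln 2 / 34.5 = 0.02009 hr⁻¹
C(t) = C₀ e^(−kt)  ⇒  t = ln(C₀/C) / k
t = ln(25.4/2.96) / 0.02009 = 2.150 / 0.02009 ≈ 107 hours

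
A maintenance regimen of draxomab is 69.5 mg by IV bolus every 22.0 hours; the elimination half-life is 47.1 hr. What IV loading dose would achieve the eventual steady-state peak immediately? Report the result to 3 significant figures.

k = ln 2 / 47.1 = 0.01472 hr⁻¹
Accumulation ratio R = 1 / (1 − e^(−kτ)) = 1 / (1 − e^(−0.01472×22.0)) = 1 / (1 − 0.7234) = 3.616
Loading dose = maintenance dose × R = 69.5 × 3.616 ≈ 251 mg

251 mg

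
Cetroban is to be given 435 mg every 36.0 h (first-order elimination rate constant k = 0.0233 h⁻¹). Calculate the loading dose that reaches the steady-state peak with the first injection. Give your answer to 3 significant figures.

766 mg

Accumulation ratio R = 1 / (1 − e^(−kτ)) = 1 / (1 − e^(−0.02330×36.0)) = 1 / (1 − 0.4322) = 1.761
Loading dose = maintenance dose × R = 435 × 1.761 ≈ 766 mg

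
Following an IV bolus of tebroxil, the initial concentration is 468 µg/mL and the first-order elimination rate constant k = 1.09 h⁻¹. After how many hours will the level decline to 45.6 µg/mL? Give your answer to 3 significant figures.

2.14 hours

C(t) = C₀ e^(−kt)  ⇒  t = ln(C₀/C) / k
t = ln(468/45.6) / 1.090 = 2.329 / 1.090 ≈ 2.14 hours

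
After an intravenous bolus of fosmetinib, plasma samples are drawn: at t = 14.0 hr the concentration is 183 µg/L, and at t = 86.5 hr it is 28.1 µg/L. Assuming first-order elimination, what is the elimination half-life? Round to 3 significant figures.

26.8 hours

k = ln(C₁/C₂) / (t₂ − t₁) = ln(183/28.1) / (86.5 − 14.0)
  = 1.874 / 72.50 = 0.02584 hr⁻¹
t½ = ln 2 / k = ln 2 / 0.02584 ≈ 26.8 hours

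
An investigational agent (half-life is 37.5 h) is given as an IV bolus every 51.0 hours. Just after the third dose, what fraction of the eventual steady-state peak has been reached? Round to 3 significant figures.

0.941

k = ln 2 / 37.5 = 0.01848 h⁻¹
f_n = 1 − e^(−nkτ) = 1 − e^(−3 × 0.01848 × 51.0) = 1 − e^(−2.828) = 1 − 0.05913 ≈ 0.941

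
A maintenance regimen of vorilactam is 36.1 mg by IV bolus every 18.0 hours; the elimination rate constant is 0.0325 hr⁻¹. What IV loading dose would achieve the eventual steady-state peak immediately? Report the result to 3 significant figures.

81.5 mg

Accumulation ratio R = 1 / (1 − e^(−kτ)) = 1 / (1 − e^(−0.03250×18.0)) = 1 / (1 − 0.5571) = 2.258
Loading dose = maintenance dose × R = 36.1 × 2.258 ≈ 81.5 mg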